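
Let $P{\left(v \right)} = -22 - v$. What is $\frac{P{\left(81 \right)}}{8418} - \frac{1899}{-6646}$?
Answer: $\frac{3825311}{13986507} \approx 0.2735$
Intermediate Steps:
$\frac{P{\left(81 \right)}}{8418} - \frac{1899}{-6646} = \frac{-22 - 81}{8418} - \frac{1899}{-6646} = \left(-22 - 81\right) \frac{1}{8418} - - \frac{1899}{6646} = \left(-103\right) \frac{1}{8418} + \frac{1899}{6646} = - \frac{103}{8418} + \frac{1899}{6646} = \frac{3825311}{13986507}$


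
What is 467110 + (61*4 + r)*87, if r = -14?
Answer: 487120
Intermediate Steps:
467110 + (61*4 + r)*87 = 467110 + (61*4 - 14)*87 = 467110 + (244 - 14)*87 = 467110 + 230*87 = 467110 + 20010 = 487120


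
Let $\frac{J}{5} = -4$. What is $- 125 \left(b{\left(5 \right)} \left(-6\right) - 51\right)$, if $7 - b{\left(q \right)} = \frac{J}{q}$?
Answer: $14625$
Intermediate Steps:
$J = -20$ ($J = 5 \left(-4\right) = -20$)
$b{\left(q \right)} = 7 + \frac{20}{q}$ ($b{\left(q \right)} = 7 - - \frac{20}{q} = 7 + \frac{20}{q}$)
$- 125 \left(b{\left(5 \right)} \left(-6\right) - 51\right) = - 125 \left(\left(7 + \frac{20}{5}\right) \left(-6\right) - 51\right) = - 125 \left(\left(7 + 20 \cdot \frac{1}{5}\right) \left(-6\right) - 51\right) = - 125 \left(\left(7 + 4\right) \left(-6\right) - 51\right) = - 125 \left(11 \left(-6\right) - 51\right) = - 125 \left(-66 - 51\right) = \left(-125\right) \left(-117\right) = 14625$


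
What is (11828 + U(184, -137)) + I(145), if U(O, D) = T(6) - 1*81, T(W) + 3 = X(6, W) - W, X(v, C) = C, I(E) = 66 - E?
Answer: 11665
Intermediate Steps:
T(W) = -3 (T(W) = -3 + (W - W) = -3 + 0 = -3)
U(O, D) = -84 (U(O, D) = -3 - 1*81 = -3 - 81 = -84)
(11828 + U(184, -137)) + I(145) = (11828 - 84) + (66 - 1*145) = 11744 + (66 - 145) = 11744 - 79 = 11665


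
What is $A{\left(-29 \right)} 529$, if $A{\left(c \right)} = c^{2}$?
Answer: $444889$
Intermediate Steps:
$A{\left(-29 \right)} 529 = \left(-29\right)^{2} \cdot 529 = 841 \cdot 529 = 444889$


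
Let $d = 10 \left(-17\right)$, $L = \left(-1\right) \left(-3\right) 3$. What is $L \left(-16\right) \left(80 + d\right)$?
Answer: $12960$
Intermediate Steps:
$L = 9$ ($L = 3 \cdot 3 = 9$)
$d = -170$
$L \left(-16\right) \left(80 + d\right) = 9 \left(-16\right) \left(80 - 170\right) = \left(-144\right) \left(-90\right) = 12960$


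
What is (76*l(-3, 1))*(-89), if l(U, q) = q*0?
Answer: 0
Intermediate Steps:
l(U, q) = 0
(76*l(-3, 1))*(-89) = (76*0)*(-89) = 0*(-89) = 0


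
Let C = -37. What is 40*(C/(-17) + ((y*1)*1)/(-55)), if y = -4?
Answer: 16824/187 ≈ 89.968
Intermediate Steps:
40*(C/(-17) + ((y*1)*1)/(-55)) = 40*(-37/(-17) + (-4*1*1)/(-55)) = 40*(-37*(-1/17) - 4*1*(-1/55)) = 40*(37/17 - 4*(-1/55)) = 40*(37/17 + 4/55) = 40*(2103/935) = 16824/187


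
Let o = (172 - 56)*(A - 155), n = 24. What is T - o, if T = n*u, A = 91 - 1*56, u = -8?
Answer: 13728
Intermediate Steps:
A = 35 (A = 91 - 56 = 35)
o = -13920 (o = (172 - 56)*(35 - 155) = 116*(-120) = -13920)
T = -192 (T = 24*(-8) = -192)
T - o = -192 - 1*(-13920) = -192 + 13920 = 13728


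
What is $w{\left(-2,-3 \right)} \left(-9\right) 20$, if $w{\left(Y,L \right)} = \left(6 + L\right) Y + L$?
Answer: $1620$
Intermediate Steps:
$w{\left(Y,L \right)} = L + Y \left(6 + L\right)$ ($w{\left(Y,L \right)} = Y \left(6 + L\right) + L = L + Y \left(6 + L\right)$)
$w{\left(-2,-3 \right)} \left(-9\right) 20 = \left(-3 + 6 \left(-2\right) - -6\right) \left(-9\right) 20 = \left(-3 - 12 + 6\right) \left(-9\right) 20 = \left(-9\right) \left(-9\right) 20 = 81 \cdot 20 = 1620$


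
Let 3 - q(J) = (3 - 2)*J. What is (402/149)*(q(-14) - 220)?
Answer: -81606/149 ≈ -547.69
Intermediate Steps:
q(J) = 3 - J (q(J) = 3 - (3 - 2)*J = 3 - J)
(402/149)*(q(-14) - 220) = (402/149)*((3 - 1*(-14)) - 220) = (402*(1/149))*((3 + 14) - 220) = 402*(17 - 220)/149 = (402/149)*(-203) = -81606/149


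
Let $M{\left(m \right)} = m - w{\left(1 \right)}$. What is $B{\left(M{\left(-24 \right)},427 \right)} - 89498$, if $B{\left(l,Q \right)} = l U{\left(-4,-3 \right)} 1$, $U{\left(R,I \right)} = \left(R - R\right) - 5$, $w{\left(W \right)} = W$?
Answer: $-89373$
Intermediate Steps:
$M{\left(m \right)} = -1 + m$ ($M{\left(m \right)} = m - 1 = -1 + m$)
$U{\left(R,I \right)} = -5$ ($U{\left(R,I \right)} = 0 - 5 = -5$)
$B{\left(l,Q \right)} = - 5 l$ ($B{\left(l,Q \right)} = l \left(-5\right) 1 = - 5 l 1 = - 5 l$)
$B{\left(M{\left(-24 \right)},427 \right)} - 89498 = - 5 \left(-1 - 24\right) - 89498 = \left(-5\right) \left(-25\right) - 89498 = 125 - 89498 = -89373$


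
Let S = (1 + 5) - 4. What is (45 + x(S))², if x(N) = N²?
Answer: 2401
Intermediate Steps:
S = 2 (S = 6 - 4 = 2)
(45 + x(S))² = (45 + 2²)² = (45 + 4)² = 49² = 2401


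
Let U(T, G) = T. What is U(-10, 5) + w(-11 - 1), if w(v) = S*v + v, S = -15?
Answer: 158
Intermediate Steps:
w(v) = -14*v (w(v) = -15*v + v = -14*v)
U(-10, 5) + w(-11 - 1) = -10 - 14*(-11 - 1) = -10 - 14*(-12) = -10 + 168 = 158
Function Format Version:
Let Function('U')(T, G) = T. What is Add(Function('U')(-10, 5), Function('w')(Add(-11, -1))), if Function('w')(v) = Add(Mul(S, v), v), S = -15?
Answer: 158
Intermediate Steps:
Function('w')(v) = Mul(-14, v) (Function('w')(v) = Add(Mul(-15, v), v) = Mul(-14, v))
Add(Function('U')(-10, 5), Function('w')(Add(-11, -1))) = Add(-10, Mul(-14, Add(-11, -1))) = Add(-10, Mul(-14, -12)) = Add(-10, 168) = 158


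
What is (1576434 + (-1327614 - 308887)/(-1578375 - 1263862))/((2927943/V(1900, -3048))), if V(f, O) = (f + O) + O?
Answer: -18800600450590364/8321907928491 ≈ -2259.2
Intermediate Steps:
V(f, O) = f + 2*O (V(f, O) = (O + f) + O = f + 2*O)
(1576434 + (-1327614 - 308887)/(-1578375 - 1263862))/((2927943/V(1900, -3048))) = (1576434 + (-1327614 - 308887)/(-1578375 - 1263862))/((2927943/(1900 + 2*(-3048)))) = (1576434 - 1636501/(-2842237))/((2927943/(1900 - 6096))) = (1576434 - 1636501*(-1/2842237))/((2927943/(-4196))) = (1576434 + 1636501/2842237)/((2927943*(-1/4196))) = 4480600679359/(2842237*(-2927943/4196)) = (4480600679359/2842237)*(-4196/2927943) = -18800600450590364/8321907928491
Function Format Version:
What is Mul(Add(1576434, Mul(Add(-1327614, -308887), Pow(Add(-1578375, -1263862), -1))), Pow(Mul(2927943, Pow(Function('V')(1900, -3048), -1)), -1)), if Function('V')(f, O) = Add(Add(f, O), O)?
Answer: Rational(-18800600450590364, 8321907928491) ≈ -2259.2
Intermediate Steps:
Function('V')(f, O) = Add(f, Mul(2, O)) (Function('V')(f, O) = Add(Add(O, f), O) = Add(f, Mul(2, O)))
Mul(Add(1576434, Mul(Add(-1327614, -308887), Pow(Add(-1578375, -1263862), -1))), Pow(Mul(2927943, Pow(Function('V')(1900, -3048), -1)), -1)) = Mul(Add(1576434, Mul(Add(-1327614, -308887), Pow(Add(-1578375, -1263862), -1))), Pow(Mul(2927943, Pow(Add(1900, Mul(2, -3048)), -1)), -1)) = Mul(Add(1576434, Mul(-1636501, Pow(-2842237, -1))), Pow(Mul(2927943, Pow(Add(1900, -6096), -1)), -1)) = Mul(Add(1576434, Mul(-1636501, Rational(-1, 2842237))), Pow(Mul(2927943, Pow(-4196, -1)), -1)) = Mul(Add(1576434, Rational(1636501, 2842237)), Pow(Mul(2927943, Rational(-1, 4196)), -1)) = Mul(Rational(4480600679359, 2842237), Pow(Rational(-2927943, 4196), -1)) = Mul(Rational(4480600679359, 2842237), Rational(-4196, 2927943)) = Rational(-18800600450590364, 8321907928491)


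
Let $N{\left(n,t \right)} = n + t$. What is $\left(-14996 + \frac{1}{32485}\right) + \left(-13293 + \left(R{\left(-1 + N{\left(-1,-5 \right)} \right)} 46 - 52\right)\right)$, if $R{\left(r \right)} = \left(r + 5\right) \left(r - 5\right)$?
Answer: $- \frac{884793944}{32485} \approx -27237.0$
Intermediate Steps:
$R{\left(r \right)} = \left(-5 + r\right) \left(5 + r\right)$ ($R{\left(r \right)} = \left(5 + r\right) \left(-5 + r\right) = \left(-5 + r\right) \left(5 + r\right)$)
$\left(-14996 + \frac{1}{32485}\right) + \left(-13293 + \left(R{\left(-1 + N{\left(-1,-5 \right)} \right)} 46 - 52\right)\right) = \left(-14996 + \frac{1}{32485}\right) - \left(13345 - \left(-25 + \left(-1 - 6\right)^{2}\right) 46\right) = - \frac{487145059}{32485} - \left(13345 - \left(-25 + \left(-7\right)^{2}\right) 46\right) = - \frac{487145059}{32485} - \left(13345 - \left(-25 + 49\right) 46\right) = - \frac{487145059}{32485} + \left(-13293 + \left(24 \cdot 46 - 52\right)\right) = - \frac{487145059}{32485} + \left(-13293 + \left(1104 - 52\right)\right) = - \frac{487145059}{32485} + \left(-13293 + 1052\right) = - \frac{487145059}{32485} - 12241 = - \frac{884793944}{32485}$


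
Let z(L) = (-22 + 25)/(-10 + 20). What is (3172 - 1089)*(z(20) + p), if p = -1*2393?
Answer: -49839941/10 ≈ -4.9840e+6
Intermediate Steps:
p = -2393
z(L) = 3/10
(3172 - 1089)*(z(20) + p) = (3172 - 1089)*(3/10 - 2393) = 2083*(-23927/10) = -49839941/10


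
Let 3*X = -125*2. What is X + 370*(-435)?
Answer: -483100/3 ≈ -1.6103e+5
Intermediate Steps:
X = -250/3 (X = (-125*2)/3 = (⅓)*(-250) = -250/3 ≈ -83.333)
X + 370*(-435) = -250/3 + 370*(-435) = -250/3 - 160950 = -483100/3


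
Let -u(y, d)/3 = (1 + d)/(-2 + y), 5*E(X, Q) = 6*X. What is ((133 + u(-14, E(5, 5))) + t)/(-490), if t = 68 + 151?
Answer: -5653/7840 ≈ -0.72105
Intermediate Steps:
t = 219
E(X, Q) = 6*X/5 (E(X, Q) = (6*X)/5 = 6*X/5)
u(y, d) = -3*(1 + d)/(-2 + y)
((133 + u(-14, E(5, 5))) + t)/(-490) = ((133 + 3*(-1 - 6*5/5)/(-2 - 14)) + 219)/(-490) = ((133 + 3*(-1 - 1*6)/(-16)) + 219)*(-1/490) = ((133 + 3*(-1/16)*(-1 - 6)) + 219)*(-1/490) = ((133 + 3*(-1/16)*(-7)) + 219)*(-1/490) = ((133 + 21/16) + 219)*(-1/490) = (2149/16 + 219)*(-1/490) = (5653/16)*(-1/490) = -5653/7840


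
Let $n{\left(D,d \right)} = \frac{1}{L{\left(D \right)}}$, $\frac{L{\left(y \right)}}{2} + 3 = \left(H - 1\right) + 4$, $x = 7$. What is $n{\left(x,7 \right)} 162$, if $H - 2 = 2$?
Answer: $\frac{81}{4} \approx 20.25$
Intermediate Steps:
$H = 4$ ($H = 2 + 2 = 4$)
$L{\left(y \right)} = 8$ ($L{\left(y \right)} = -6 + 2 \left(\left(4 - 1\right) + 4\right) = -6 + 2 \left(3 + 4\right) = -6 + 2 \cdot 7 = -6 + 14 = 8$)
$n{\left(D,d \right)} = \frac{1}{8}$
$n{\left(x,7 \right)} 162 = \frac{1}{8} \cdot 162 = \frac{81}{4}$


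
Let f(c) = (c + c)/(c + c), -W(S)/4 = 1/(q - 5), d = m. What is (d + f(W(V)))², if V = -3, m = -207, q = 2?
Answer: 42436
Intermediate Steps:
d = -207
W(S) = 4/3 (W(S) = -4/(2 - 5) = -4/(-3) = -4*(-⅓) = 4/3)
f(c) = 1 (f(c) = (2*c)/((2*c)) = (2*c)*(1/(2*c)) = 1)
(d + f(W(V)))² = (-207 + 1)² = (-206)² = 42436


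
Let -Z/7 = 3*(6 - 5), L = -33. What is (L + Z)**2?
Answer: 2916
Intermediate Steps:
Z = -21 (Z = -21*(6 - 5) = -21 ≈ -21.000)
(L + Z)**2 = (-33 - 21)**2 = (-54)**2 = 2916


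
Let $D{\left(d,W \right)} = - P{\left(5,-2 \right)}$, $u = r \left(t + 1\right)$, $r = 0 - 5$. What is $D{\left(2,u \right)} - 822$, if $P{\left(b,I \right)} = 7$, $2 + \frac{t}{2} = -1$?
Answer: $-829$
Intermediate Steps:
$t = -6$ ($t = -4 + 2 \left(-1\right) = -4 - 2 = -6$)
$r = -5$
$u = 25$ ($u = - 5 \left(-6 + 1\right) = \left(-5\right) \left(-5\right) = 25$)
$D{\left(d,W \right)} = -7$ ($D{\left(d,W \right)} = \left(-1\right) 7 = -7$)
$D{\left(2,u \right)} - 822 = -7 - 822 = -829$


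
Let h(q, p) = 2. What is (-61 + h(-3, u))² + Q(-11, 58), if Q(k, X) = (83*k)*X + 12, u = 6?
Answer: -49461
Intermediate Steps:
Q(k, X) = 12 + 83*X*k (Q(k, X) = 83*X*k + 12 = 12 + 83*X*k)
(-61 + h(-3, u))² + Q(-11, 58) = (-61 + 2)² + (12 + 83*58*(-11)) = (-59)² + (12 - 52954) = 3481 - 52942 = -49461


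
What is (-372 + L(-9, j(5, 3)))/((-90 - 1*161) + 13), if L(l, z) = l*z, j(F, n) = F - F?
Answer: 186/119 ≈ 1.5630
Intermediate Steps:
j(F, n) = 0
(-372 + L(-9, j(5, 3)))/((-90 - 1*161) + 13) = (-372 - 9*0)/((-90 - 1*161) + 13) = (-372 + 0)/((-90 - 161) + 13) = -372/(-251 + 13) = -372/(-238) = -372*(-1/238) = 186/119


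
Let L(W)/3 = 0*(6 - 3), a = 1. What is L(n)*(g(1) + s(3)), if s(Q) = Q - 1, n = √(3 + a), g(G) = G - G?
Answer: 0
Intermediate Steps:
g(G) = 0
n = 2 (n = √(3 + 1) = √4 = 2)
L(W) = 0 (L(W) = 3*(0*(6 - 3)) = 3*(0*3) = 3*0 = 0)
s(Q) = -1 + Q
L(n)*(g(1) + s(3)) = 0*(0 + (-1 + 3)) = 0*(0 + 2) = 0*2 = 0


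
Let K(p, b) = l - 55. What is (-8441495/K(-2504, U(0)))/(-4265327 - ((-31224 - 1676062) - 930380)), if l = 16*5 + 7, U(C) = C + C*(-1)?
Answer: 8441495/52085152 ≈ 0.16207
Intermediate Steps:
U(C) = 0 (U(C) = C - C = 0)
l = 87 (l = 80 + 7 = 87)
K(p, b) = 32 (K(p, b) = 87 - 55 = 32)
(-8441495/K(-2504, U(0)))/(-4265327 - ((-31224 - 1676062) - 930380)) = (-8441495/32)/(-4265327 - ((-31224 - 1676062) - 930380)) = (-8441495*1/32)/(-4265327 - (-1707286 - 930380)) = -8441495/(32*(-4265327 - 1*(-2637666))) = -8441495/(32*(-4265327 + 2637666)) = -8441495/32/(-1627661) = -8441495/32*(-1/1627661) = 8441495/52085152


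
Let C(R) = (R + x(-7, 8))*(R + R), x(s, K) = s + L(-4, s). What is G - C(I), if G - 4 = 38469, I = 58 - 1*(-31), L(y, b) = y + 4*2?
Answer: 23165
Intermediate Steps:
L(y, b) = 8 + y (L(y, b) = y + 8 = 8 + y)
x(s, K) = 4 + s (x(s, K) = s + (8 - 4) = s + 4 = 4 + s)
I = 89 (I = 58 + 31 = 89)
C(R) = 2*R*(-3 + R) (C(R) = (R + (4 - 7))*(R + R) = (R - 3)*(2*R) = (-3 + R)*(2*R) = 2*R*(-3 + R))
G = 38473 (G = 4 + 38469 = 38473)
G - C(I) = 38473 - 2*89*(-3 + 89) = 38473 - 2*89*86 = 38473 - 1*15308 = 38473 - 15308 = 23165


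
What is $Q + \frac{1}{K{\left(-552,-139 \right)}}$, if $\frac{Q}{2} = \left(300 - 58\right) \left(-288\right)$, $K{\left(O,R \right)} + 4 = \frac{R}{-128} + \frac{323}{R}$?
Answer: $- \frac{12990097664}{93191} \approx -1.3939 \cdot 10^{5}$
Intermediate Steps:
$K{\left(O,R \right)} = -4 + \frac{323}{R} - \frac{R}{128}$ ($K{\left(O,R \right)} = -4 + \left(\frac{R}{-128} + \frac{323}{R}\right) = -4 + \left(R \left(- \frac{1}{128}\right) + \frac{323}{R}\right) = -4 - \left(- \frac{323}{R} + \frac{R}{128}\right) = -4 + \frac{323}{R} - \frac{R}{128}$)
$Q = -139392$ ($Q = 2 \left(300 - 58\right) \left(-288\right) = 2 \cdot 242 \left(-288\right) = 2 \left(-69696\right) = -139392$)
$Q + \frac{1}{K{\left(-552,-139 \right)}} = -139392 + \frac{1}{-4 + \frac{323}{-139} - - \frac{139}{128}} = -139392 + \frac{1}{-4 + 323 \left(- \frac{1}{139}\right) + \frac{139}{128}} = -139392 + \frac{1}{-4 - \frac{323}{139} + \frac{139}{128}} = -139392 + \frac{1}{- \frac{93191}{17792}} = -139392 - \frac{17792}{93191} = - \frac{12990097664}{93191}$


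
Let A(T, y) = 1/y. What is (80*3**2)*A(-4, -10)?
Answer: -72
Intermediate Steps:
(80*3**2)*A(-4, -10) = (80*3**2)/(-10) = (80*9)*(-1/10) = 720*(-1/10) = -72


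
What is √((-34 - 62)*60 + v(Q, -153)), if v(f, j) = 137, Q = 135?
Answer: I*√5623 ≈ 74.987*I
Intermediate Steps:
√((-34 - 62)*60 + v(Q, -153)) = √((-34 - 62)*60 + 137) = √(-96*60 + 137) = √(-5760 + 137) = √(-5623) = I*√5623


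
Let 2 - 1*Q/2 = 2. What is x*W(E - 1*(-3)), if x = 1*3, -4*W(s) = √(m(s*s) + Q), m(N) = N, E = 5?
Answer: -6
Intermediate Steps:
Q = 0 (Q = 4 - 2*2 = 4 - 4 = 0)
W(s) = -√(s²)/4 (W(s) = -√(s*s + 0)/4 = -√(s² + 0)/4 = -√(s²)/4)
x = 3
x*W(E - 1*(-3)) = 3*(-√((5 - 1*(-3))²)/4) = 3*(-√((5 + 3)²)/4) = 3*(-√(8²)/4) = 3*(-√64/4) = 3*(-¼*8) = 3*(-2) = -6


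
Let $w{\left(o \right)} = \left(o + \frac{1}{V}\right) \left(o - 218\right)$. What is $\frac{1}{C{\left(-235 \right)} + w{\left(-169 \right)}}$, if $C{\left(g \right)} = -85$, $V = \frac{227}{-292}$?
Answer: $\frac{227}{14940190} \approx 1.5194 \cdot 10^{-5}$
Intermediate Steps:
$V = - \frac{227}{292}$ ($V = 227 \left(- \frac{1}{292}\right) = - \frac{227}{292} \approx -0.7774$)
$w{\left(o \right)} = \left(-218 + o\right) \left(- \frac{292}{227} + o\right)$ ($w{\left(o \right)} = \left(o + \frac{1}{- \frac{227}{292}}\right) \left(o - 218\right) = \left(o - \frac{292}{227}\right) \left(-218 + o\right) = \left(- \frac{292}{227} + o\right) \left(-218 + o\right) = \left(-218 + o\right) \left(- \frac{292}{227} + o\right)$)
$\frac{1}{C{\left(-235 \right)} + w{\left(-169 \right)}} = \frac{1}{-85 + \left(\frac{63656}{227} + \left(-169\right)^{2} - - \frac{8412482}{227}\right)} = \frac{1}{-85 + \left(\frac{63656}{227} + 28561 + \frac{8412482}{227}\right)} = \frac{1}{-85 + \frac{14959485}{227}} = \frac{1}{\frac{14940190}{227}} = \frac{227}{14940190}$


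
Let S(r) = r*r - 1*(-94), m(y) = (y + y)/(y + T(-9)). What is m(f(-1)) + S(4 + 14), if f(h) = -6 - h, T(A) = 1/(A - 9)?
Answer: 38218/91 ≈ 419.98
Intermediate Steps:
T(A) = 1/(-9 + A)
m(y) = 2*y/(-1/18 + y) (m(y) = (y + y)/(y + 1/(-9 - 9)) = (2*y)/(y + 1/(-18)) = (2*y)/(y - 1/18) = (2*y)/(-1/18 + y) = 2*y/(-1/18 + y))
S(r) = 94 + r² (S(r) = r² + 94 = 94 + r²)
m(f(-1)) + S(4 + 14) = 36*(-6 - 1*(-1))/(-1 + 18*(-6 - 1*(-1))) + (94 + (4 + 14)²) = 36*(-6 + 1)/(-1 + 18*(-6 + 1)) + (94 + 18²) = 36*(-5)/(-1 + 18*(-5)) + (94 + 324) = 36*(-5)/(-1 - 90) + 418 = 36*(-5)/(-91) + 418 = 36*(-5)*(-1/91) + 418 = 180/91 + 418 = 38218/91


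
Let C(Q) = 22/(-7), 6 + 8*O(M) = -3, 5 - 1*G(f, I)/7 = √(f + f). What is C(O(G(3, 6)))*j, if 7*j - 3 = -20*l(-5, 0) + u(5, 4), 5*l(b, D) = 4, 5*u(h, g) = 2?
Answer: 198/35 ≈ 5.6571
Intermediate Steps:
u(h, g) = ⅖ (u(h, g) = (⅕)*2 = ⅖)
l(b, D) = ⅘ (l(b, D) = (⅕)*4 = ⅘)
G(f, I) = 35 - 7*√2*√f (G(f, I) = 35 - 7*√(f + f) = 35 - 7*√2*√f)
O(M) = -9/8 (O(M) = -¾ + (⅛)*(-3) = -¾ - 3/8 = -9/8)
C(Q) = -22/7 (C(Q) = 22*(-⅐) = -22/7)
j = -9/5 (j = 3/7 + (-20*⅘ + ⅖)/7 = 3/7 + (-16 + ⅖)/7 = 3/7 + (⅐)*(-78/5) = 3/7 - 78/35 = -9/5 ≈ -1.8000)
C(O(G(3, 6)))*j = -22/7*(-9/5) = 198/35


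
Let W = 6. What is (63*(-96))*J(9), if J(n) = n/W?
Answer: -9072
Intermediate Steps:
J(n) = n/6
(63*(-96))*J(9) = (63*(-96))*((1/6)*9) = -6048*3/2 = -9072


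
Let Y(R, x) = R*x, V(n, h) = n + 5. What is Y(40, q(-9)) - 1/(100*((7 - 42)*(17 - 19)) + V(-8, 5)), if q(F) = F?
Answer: -2518921/6997 ≈ -360.00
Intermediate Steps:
V(n, h) = 5 + n
Y(40, q(-9)) - 1/(100*((7 - 42)*(17 - 19)) + V(-8, 5)) = 40*(-9) - 1/(100*((7 - 42)*(17 - 19)) + (5 - 8)) = -360 - 1/(100*(-35*(-2)) - 3) = -360 - 1/(100*70 - 3) = -360 - 1/(7000 - 3) = -360 - 1/6997 = -2518921/6997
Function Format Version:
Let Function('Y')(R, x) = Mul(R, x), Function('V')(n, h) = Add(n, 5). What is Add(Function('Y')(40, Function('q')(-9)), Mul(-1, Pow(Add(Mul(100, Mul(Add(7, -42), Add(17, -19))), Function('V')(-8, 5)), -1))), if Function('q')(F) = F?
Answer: Rational(-2518921, 6997) ≈ -360.00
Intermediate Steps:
Function('V')(n, h) = Add(5, n)
Add(Function('Y')(40, Function('q')(-9)), Mul(-1, Pow(Add(Mul(100, Mul(Add(7, -42), Add(17, -19))), Function('V')(-8, 5)), -1))) = Add(Mul(40, -9), Mul(-1, Pow(Add(Mul(100, Mul(Add(7, -42), Add(17, -19))), Add(5, -8)), -1))) = Add(-360, Mul(-1, Pow(Add(Mul(100, Mul(-35, -2)), -3), -1))) = Add(-360, Mul(-1, Pow(Add(Mul(100, 70), -3), -1))) = Add(-360, Mul(-1, Pow(Add(7000, -3), -1))) = Add(-360, Mul(-1, Pow(6997, -1))) = Add(-360, Mul(-1, Rational(1, 6997))) = Add(-360, Rational(-1, 6997)) = Rational(-2518921, 6997)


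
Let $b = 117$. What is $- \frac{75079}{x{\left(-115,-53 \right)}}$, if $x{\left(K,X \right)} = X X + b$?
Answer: $- \frac{75079}{2926} \approx -25.659$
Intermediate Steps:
$x{\left(K,X \right)} = 117 + X^{2}$ ($x{\left(K,X \right)} = X X + 117 = X^{2} + 117 = 117 + X^{2}$)
$- \frac{75079}{x{\left(-115,-53 \right)}} = - \frac{75079}{117 + \left(-53\right)^{2}} = - \frac{75079}{117 + 2809} = - \frac{75079}{2926}$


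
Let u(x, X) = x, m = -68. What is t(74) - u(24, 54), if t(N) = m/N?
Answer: -922/37 ≈ -24.919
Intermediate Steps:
t(N) = -68/N
t(74) - u(24, 54) = -68/74 - 1*24 = -68*1/74 - 24 = -34/37 - 24 = -922/37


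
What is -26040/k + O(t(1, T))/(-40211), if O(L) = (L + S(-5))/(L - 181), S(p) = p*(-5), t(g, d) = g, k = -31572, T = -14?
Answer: 2617747501/3173854230 ≈ 0.82479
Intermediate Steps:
S(p) = -5*p
O(L) = (25 + L)/(-181 + L) (O(L) = (L - 5*(-5))/(L - 181) = (L + 25)/(-181 + L) = (25 + L)/(-181 + L))
-26040/k + O(t(1, T))/(-40211) = -26040/(-31572) + ((25 + 1)/(-181 + 1))/(-40211) = -26040*(-1/31572) + (26/(-180))*(-1/40211) = 2170/2631 - 1/180*26*(-1/40211) = 2170/2631 - 13/90*(-1/40211) = 2170/2631 + 13/3618990 = 2617747501/3173854230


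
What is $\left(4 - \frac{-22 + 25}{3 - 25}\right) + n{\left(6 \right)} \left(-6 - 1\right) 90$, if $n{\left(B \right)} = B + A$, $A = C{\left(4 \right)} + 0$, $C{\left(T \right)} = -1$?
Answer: $- \frac{69209}{22} \approx -3145.9$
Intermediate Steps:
$A = -1$ ($A = -1 + 0 = -1$)
$n{\left(B \right)} = -1 + B$ ($n{\left(B \right)} = B - 1 = -1 + B$)
$\left(4 - \frac{-22 + 25}{3 - 25}\right) + n{\left(6 \right)} \left(-6 - 1\right) 90 = \left(4 - \frac{-22 + 25}{3 - 25}\right) + \left(-1 + 6\right) \left(-6 - 1\right) 90 = \left(4 - \frac{3}{-22}\right) + 5 \left(-6 - 1\right) 90 = \left(4 - 3 \left(- \frac{1}{22}\right)\right) + 5 \left(-7\right) 90 = \left(4 - - \frac{3}{22}\right) - 3150 = \left(4 + \frac{3}{22}\right) - 3150 = \frac{91}{22} - 3150 = - \frac{69209}{22}$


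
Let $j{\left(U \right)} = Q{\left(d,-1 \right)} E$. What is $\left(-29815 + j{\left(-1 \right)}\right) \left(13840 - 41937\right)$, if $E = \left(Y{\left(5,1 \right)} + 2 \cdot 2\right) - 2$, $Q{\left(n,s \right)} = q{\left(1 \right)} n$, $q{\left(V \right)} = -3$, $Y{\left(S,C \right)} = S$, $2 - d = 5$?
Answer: $835941944$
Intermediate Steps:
$d = -3$ ($d = 2 - 5 = -3$)
$Q{\left(n,s \right)} = - 3 n$
$E = 7$ ($E = \left(5 + 2 \cdot 2\right) - 2 = \left(5 + 4\right) - 2 = 9 - 2 = 7$)
$j{\left(U \right)} = 63$ ($j{\left(U \right)} = \left(-3\right) \left(-3\right) 7 = 9 \cdot 7 = 63$)
$\left(-29815 + j{\left(-1 \right)}\right) \left(13840 - 41937\right) = \left(-29815 + 63\right) \left(13840 - 41937\right) = \left(-29752\right) \left(-28097\right) = 835941944$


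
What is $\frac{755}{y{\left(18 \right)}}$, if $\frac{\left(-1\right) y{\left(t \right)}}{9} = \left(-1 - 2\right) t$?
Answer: $\frac{755}{486} \approx 1.5535$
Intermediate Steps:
$y{\left(t \right)} = 27 t$ ($y{\left(t \right)} = - 9 \left(-1 - 2\right) t = - 9 \left(- 3 t\right) = 27 t$)
$\frac{755}{y{\left(18 \right)}} = \frac{755}{27 \cdot 18} = \frac{755}{486}$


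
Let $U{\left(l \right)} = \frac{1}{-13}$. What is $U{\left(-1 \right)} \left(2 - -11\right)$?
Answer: $-1$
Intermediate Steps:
$U{\left(l \right)} = - \frac{1}{13}$
$U{\left(-1 \right)} \left(2 - -11\right) = - \frac{2 - -11}{13} = - \frac{2 + 11}{13} = \left(- \frac{1}{13}\right) 13 = -1$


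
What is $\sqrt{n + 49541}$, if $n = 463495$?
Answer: $6 \sqrt{14251} \approx 716.27$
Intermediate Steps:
$\sqrt{n + 49541} = \sqrt{463495 + 49541} = \sqrt{513036} = 6 \sqrt{14251}$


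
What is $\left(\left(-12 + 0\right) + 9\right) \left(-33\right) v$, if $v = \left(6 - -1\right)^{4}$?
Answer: $237699$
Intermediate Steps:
$v = 2401$ ($v = \left(6 + 1\right)^{4} = 7^{4} = 2401$)
$\left(\left(-12 + 0\right) + 9\right) \left(-33\right) v = \left(\left(-12 + 0\right) + 9\right) \left(-33\right) 2401 = \left(-12 + 9\right) \left(-33\right) 2401 = \left(-3\right) \left(-33\right) 2401 = 99 \cdot 2401 = 237699$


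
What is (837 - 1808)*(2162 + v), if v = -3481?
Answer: 1280749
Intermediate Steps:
(837 - 1808)*(2162 + v) = (837 - 1808)*(2162 - 3481) = -971*(-1319) = 1280749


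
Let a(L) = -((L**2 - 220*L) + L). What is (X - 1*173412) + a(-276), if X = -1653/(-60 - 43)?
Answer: -31931643/103 ≈ -3.1002e+5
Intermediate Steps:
X = 1653/103 (X = -1653/(-103) = -1/103*(-1653) = 1653/103 ≈ 16.049)
a(L) = -L**2 + 219*L (a(L) = -(L**2 - 219*L) = -L**2 + 219*L)
(X - 1*173412) + a(-276) = (1653/103 - 1*173412) - 276*(219 - 1*(-276)) = (1653/103 - 173412) - 276*(219 + 276) = -17859783/103 - 276*495 = -17859783/103 - 136620 = -31931643/103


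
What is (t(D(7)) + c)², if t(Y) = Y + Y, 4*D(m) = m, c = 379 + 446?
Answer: 2745649/4 ≈ 6.8641e+5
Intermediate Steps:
c = 825
D(m) = m/4
t(Y) = 2*Y
(t(D(7)) + c)² = (2*((¼)*7) + 825)² = (2*(7/4) + 825)² = (7/2 + 825)² = (1657/2)² = 2745649/4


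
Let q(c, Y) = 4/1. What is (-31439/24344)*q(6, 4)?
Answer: -31439/6086 ≈ -5.1658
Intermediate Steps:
q(c, Y) = 4 (q(c, Y) = 4*1 = 4)
(-31439/24344)*q(6, 4) = -31439/24344*4 = -31439/6086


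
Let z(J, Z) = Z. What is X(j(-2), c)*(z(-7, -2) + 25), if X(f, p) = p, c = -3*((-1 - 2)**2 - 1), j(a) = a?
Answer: -552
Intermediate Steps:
c = -24 (c = -3*((-3)**2 - 1) = -3*(9 - 1) = -3*8 = -24)
X(j(-2), c)*(z(-7, -2) + 25) = -24*(-2 + 25) = -24*23 = -552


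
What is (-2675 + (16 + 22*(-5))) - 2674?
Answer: -5443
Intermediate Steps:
(-2675 + (16 + 22*(-5))) - 2674 = (-2675 + (16 - 110)) - 2674 = (-2675 - 94) - 2674 = -2769 - 2674 = -5443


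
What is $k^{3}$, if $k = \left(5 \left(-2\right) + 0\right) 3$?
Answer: $-27000$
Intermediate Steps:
$k = -30$ ($k = \left(-10 + 0\right) 3 = \left(-10\right) 3 = -30$)
$k^{3} = \left(-30\right)^{3} = -27000$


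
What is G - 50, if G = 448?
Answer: 398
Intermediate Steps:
G - 50 = 448 - 50 = 398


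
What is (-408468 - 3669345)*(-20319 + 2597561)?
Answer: -10509510931746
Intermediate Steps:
(-408468 - 3669345)*(-20319 + 2597561) = -4077813*2577242 = -10509510931746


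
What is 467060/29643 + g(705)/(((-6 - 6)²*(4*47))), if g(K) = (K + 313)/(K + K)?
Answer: 2971403384629/188586394560 ≈ 15.756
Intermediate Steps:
g(K) = (313 + K)/(2*K) (g(K) = (313 + K)/((2*K)) = (313 + K)*(1/(2*K)) = (313 + K)/(2*K))
467060/29643 + g(705)/(((-6 - 6)²*(4*47))) = 467060/29643 + ((½)*(313 + 705)/705)/(((-6 - 6)²*(4*47))) = 467060*(1/29643) + ((½)*(1/705)*1018)/(((-12)²*188)) = 467060/29643 + 509/(705*((144*188))) = 467060/29643 + (509/705)/27072 = 467060/29643 + (509/705)*(1/27072) = 467060/29643 + 509/19085760 = 2971403384629/188586394560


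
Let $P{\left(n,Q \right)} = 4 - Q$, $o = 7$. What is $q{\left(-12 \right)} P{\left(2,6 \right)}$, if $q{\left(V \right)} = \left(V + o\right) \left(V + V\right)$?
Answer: $-240$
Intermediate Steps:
$q{\left(V \right)} = 2 V \left(7 + V\right)$ ($q{\left(V \right)} = \left(V + 7\right) \left(V + V\right) = \left(7 + V\right) 2 V = 2 V \left(7 + V\right)$)
$q{\left(-12 \right)} P{\left(2,6 \right)} = 2 \left(-12\right) \left(7 - 12\right) \left(4 - 6\right) = 2 \left(-12\right) \left(-5\right) \left(4 - 6\right) = 120 \left(-2\right) = -240$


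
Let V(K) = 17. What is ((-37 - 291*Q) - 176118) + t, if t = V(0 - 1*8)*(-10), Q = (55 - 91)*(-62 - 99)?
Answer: -1862961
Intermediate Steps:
Q = 5796 (Q = -36*(-161) = 5796)
t = -170 (t = 17*(-10) = -170)
((-37 - 291*Q) - 176118) + t = ((-37 - 291*5796) - 176118) - 170 = ((-37 - 1686636) - 176118) - 170 = (-1686673 - 176118) - 170 = -1862791 - 170 = -1862961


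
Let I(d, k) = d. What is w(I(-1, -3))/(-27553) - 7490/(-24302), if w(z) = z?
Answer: 103198136/334796503 ≈ 0.30824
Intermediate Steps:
w(I(-1, -3))/(-27553) - 7490/(-24302) = -1/(-27553) - 7490/(-24302) = -1*(-1/27553) - 7490*(-1/24302) = 1/27553 + 3745/12151 = 103198136/334796503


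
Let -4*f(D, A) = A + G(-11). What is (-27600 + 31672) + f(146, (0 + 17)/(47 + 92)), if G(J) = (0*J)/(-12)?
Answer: 2264015/556 ≈ 4072.0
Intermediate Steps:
G(J) = 0 (G(J) = 0*(-1/12) = 0)
f(D, A) = -A/4 (f(D, A) = -(A + 0)/4 = -A/4)
(-27600 + 31672) + f(146, (0 + 17)/(47 + 92)) = (-27600 + 31672) - (0 + 17)/(4*(47 + 92)) = 4072 - 17/(4*139) = 4072 - ¼*17/139 = 4072 - 17/556 = 2264015/556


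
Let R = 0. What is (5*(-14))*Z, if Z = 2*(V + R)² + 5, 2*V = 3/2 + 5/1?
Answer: -7315/4 ≈ -1828.8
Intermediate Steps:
V = 13/4 (V = (3/2 + 5/1)/2 = (3*(½) + 5*1)/2 = (3/2 + 5)/2 = (½)*(13/2) = 13/4 ≈ 3.2500)
Z = 209/8 (Z = 2*(13/4 + 0)² + 5 = 2*(13/4)² + 5 = 2*(169/16) + 5 = 169/8 + 5 = 209/8 ≈ 26.125)
(5*(-14))*Z = (5*(-14))*(209/8) = -70*209/8 = -7315/4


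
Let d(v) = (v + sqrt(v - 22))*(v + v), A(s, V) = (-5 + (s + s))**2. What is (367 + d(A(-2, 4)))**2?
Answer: 183501517 + 4370436*sqrt(59) ≈ 2.1707e+8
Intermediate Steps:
A(s, V) = (-5 + 2*s)**2
d(v) = 2*v*(v + sqrt(-22 + v)) (d(v) = (v + sqrt(-22 + v))*(2*v) = 2*v*(v + sqrt(-22 + v)))
(367 + d(A(-2, 4)))**2 = (367 + 2*(-5 + 2*(-2))**2*((-5 + 2*(-2))**2 + sqrt(-22 + (-5 + 2*(-2))**2)))**2 = (367 + 2*(-5 - 4)**2*((-5 - 4)**2 + sqrt(-22 + (-5 - 4)**2)))**2 = (367 + 2*(-9)**2*((-9)**2 + sqrt(-22 + (-9)**2)))**2 = (367 + 2*81*(81 + sqrt(-22 + 81)))**2 = (367 + 2*81*(81 + sqrt(59)))**2 = (367 + (13122 + 162*sqrt(59)))**2 = (13489 + 162*sqrt(59))**2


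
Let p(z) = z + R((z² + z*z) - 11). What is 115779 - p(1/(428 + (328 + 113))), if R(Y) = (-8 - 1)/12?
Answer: 402450407/3476 ≈ 1.1578e+5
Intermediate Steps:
R(Y) = -¾ (R(Y) = -9*1/12 = -¾)
p(z) = -¾ + z (p(z) = z - ¾ = -¾ + z)
115779 - p(1/(428 + (328 + 113))) = 115779 - (-¾ + 1/(428 + (328 + 113))) = 115779 - (-¾ + 1/(428 + 441)) = 115779 - (-¾ + 1/869) = 115779 - 1*(-2603/3476) = 115779 + 2603/3476 = 402450407/3476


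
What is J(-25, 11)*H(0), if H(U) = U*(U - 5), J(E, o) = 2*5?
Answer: 0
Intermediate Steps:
J(E, o) = 10
H(U) = U*(-5 + U)
J(-25, 11)*H(0) = 10*(0*(-5 + 0)) = 10*(0*(-5)) = 10*0 = 0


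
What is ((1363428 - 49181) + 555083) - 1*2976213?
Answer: -1106883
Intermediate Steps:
((1363428 - 49181) + 555083) - 1*2976213 = (1314247 + 555083) - 2976213 = 1869330 - 2976213 = -1106883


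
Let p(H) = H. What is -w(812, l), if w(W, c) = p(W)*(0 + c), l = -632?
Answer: 513184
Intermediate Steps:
w(W, c) = W*c (w(W, c) = W*(0 + c) = W*c)
-w(812, l) = -812*(-632) = -1*(-513184) = 513184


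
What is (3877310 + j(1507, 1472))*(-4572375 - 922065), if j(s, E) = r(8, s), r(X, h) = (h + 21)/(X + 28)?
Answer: -63911641094560/3 ≈ -2.1304e+13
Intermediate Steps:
r(X, h) = (21 + h)/(28 + X)
j(s, E) = 7/12 + s/36 (j(s, E) = (21 + s)/(28 + 8) = (21 + s)/36 = 7/12 + s/36)
(3877310 + j(1507, 1472))*(-4572375 - 922065) = (3877310 + (7/12 + (1/36)*1507))*(-4572375 - 922065) = (3877310 + (7/12 + 1507/36))*(-5494440) = (3877310 + 382/9)*(-5494440) = (34896172/9)*(-5494440) = -63911641094560/3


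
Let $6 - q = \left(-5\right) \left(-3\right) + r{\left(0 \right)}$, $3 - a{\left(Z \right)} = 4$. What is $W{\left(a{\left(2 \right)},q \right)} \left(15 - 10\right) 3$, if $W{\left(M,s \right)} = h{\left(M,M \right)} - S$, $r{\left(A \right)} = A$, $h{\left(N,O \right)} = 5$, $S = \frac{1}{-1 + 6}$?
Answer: $72$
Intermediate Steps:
$S = \frac{1}{5} \approx 0.2$
$a{\left(Z \right)} = -1$ ($a{\left(Z \right)} = 3 - 4 = -1$)
$q = -9$ ($q = 6 - \left(\left(-5\right) \left(-3\right) + 0\right) = 6 - \left(15 + 0\right) = 6 - 15 = -9$)
$W{\left(M,s \right)} = \frac{24}{5}$ ($W{\left(M,s \right)} = 5 - \frac{1}{5} = \frac{24}{5}$)
$W{\left(a{\left(2 \right)},q \right)} \left(15 - 10\right) 3 = \frac{24 \left(15 - 10\right)}{5} \cdot 3 = \frac{24}{5} \cdot 5 \cdot 3 = 24 \cdot 3 = 72$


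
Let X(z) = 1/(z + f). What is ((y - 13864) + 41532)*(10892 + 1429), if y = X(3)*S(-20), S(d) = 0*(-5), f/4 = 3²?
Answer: 340897428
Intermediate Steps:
f = 36 (f = 4*3² = 4*9 = 36)
S(d) = 0
X(z) = 1/(36 + z) (X(z) = 1/(z + 36) = 1/(36 + z))
y = 0 (y = 0/(36 + 3) = 0/39 = (1/39)*0 = 0)
((y - 13864) + 41532)*(10892 + 1429) = ((0 - 13864) + 41532)*(10892 + 1429) = (-13864 + 41532)*12321 = 27668*12321 = 340897428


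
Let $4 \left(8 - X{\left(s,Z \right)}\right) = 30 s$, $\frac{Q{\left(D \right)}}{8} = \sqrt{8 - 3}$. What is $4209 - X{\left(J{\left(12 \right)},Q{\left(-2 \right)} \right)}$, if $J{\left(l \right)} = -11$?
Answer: $\frac{8237}{2} \approx 4118.5$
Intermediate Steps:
$Q{\left(D \right)} = 8 \sqrt{5}$ ($Q{\left(D \right)} = 8 \sqrt{8 - 3} = 8 \sqrt{5}$)
$X{\left(s,Z \right)} = 8 - \frac{15 s}{2}$ ($X{\left(s,Z \right)} = 8 - \frac{30 s}{4} = 8 - \frac{15 s}{2}$)
$4209 - X{\left(J{\left(12 \right)},Q{\left(-2 \right)} \right)} = 4209 - \left(8 - - \frac{165}{2}\right) = 4209 - \left(8 + \frac{165}{2}\right) = 4209 - \frac{181}{2} = \frac{8237}{2}$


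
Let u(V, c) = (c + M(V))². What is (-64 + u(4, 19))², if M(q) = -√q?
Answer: 50625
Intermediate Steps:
u(V, c) = (c - √V)²
(-64 + u(4, 19))² = (-64 + (√4 - 1*19)²)² = (-64 + (2 - 19)²)² = (-64 + (-17)²)² = (-64 + 289)² = 225² = 50625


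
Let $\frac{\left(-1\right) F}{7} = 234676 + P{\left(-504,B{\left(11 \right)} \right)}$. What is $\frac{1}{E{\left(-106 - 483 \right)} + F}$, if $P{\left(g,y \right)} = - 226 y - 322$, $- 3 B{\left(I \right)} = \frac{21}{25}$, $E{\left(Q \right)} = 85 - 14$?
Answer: $- \frac{25}{41021249} \approx -6.0944 \cdot 10^{-7}$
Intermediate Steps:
$E{\left(Q \right)} = 71$ ($E{\left(Q \right)} = 85 - 14 = 71$)
$B{\left(I \right)} = - \frac{7}{25}$ ($B{\left(I \right)} = - \frac{21 \cdot \frac{1}{25}}{3} = \left(- \frac{1}{3}\right) \frac{21}{25} = - \frac{7}{25}$)
$P{\left(g,y \right)} = -322 - 226 y$
$F = - \frac{41023024}{25}$ ($F = - 7 \left(234676 - \frac{6468}{25}\right) = \left(-7\right) \frac{5860432}{25} = - \frac{41023024}{25} \approx -1.6409 \cdot 10^{6}$)
$\frac{1}{E{\left(-106 - 483 \right)} + F} = \frac{1}{71 - \frac{41023024}{25}} = \frac{1}{- \frac{41021249}{25}} = - \frac{25}{41021249}$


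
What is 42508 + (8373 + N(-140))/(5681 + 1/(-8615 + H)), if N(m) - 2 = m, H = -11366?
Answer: 965067038003/22702412 ≈ 42509.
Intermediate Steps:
N(m) = 2 + m
42508 + (8373 + N(-140))/(5681 + 1/(-8615 + H)) = 42508 + (8373 + (2 - 140))/(5681 + 1/(-8615 - 11366)) = 42508 + (8373 - 138)/(5681 + 1/(-19981)) = 42508 + 8235/(5681 - 1/19981) = 42508 + 8235/(113512060/19981) = 42508 + 8235*(19981/113512060) = 42508 + 32908707/22702412 = 965067038003/22702412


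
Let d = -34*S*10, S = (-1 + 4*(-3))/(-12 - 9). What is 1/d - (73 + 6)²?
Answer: -27585241/4420 ≈ -6241.0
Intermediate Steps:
S = 13/21 (S = (-1 - 12)/(-21) = -13*(-1/21) = 13/21 ≈ 0.61905)
d = -4420/21 (d = -34*13/21*10 = -442/21*10 = -4420/21 ≈ -210.48)
1/d - (73 + 6)² = 1/(-4420/21) - (73 + 6)² = -21/4420 - 1*79² = -21/4420 - 1*6241 = -21/4420 - 6241 = -27585241/4420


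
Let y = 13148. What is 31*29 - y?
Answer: -12249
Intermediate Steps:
31*29 - y = 31*29 - 1*13148 = 899 - 13148 = -12249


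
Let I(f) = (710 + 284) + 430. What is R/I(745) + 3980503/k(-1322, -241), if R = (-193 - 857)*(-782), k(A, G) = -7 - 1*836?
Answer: -1244012243/300108 ≈ -4145.2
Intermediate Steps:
I(f) = 1424 (I(f) = 994 + 430 = 1424)
k(A, G) = -843 (k(A, G) = -7 - 836 = -843)
R = 821100 (R = -1050*(-782) = 821100)
R/I(745) + 3980503/k(-1322, -241) = 821100/1424 + 3980503/(-843) = 821100*(1/1424) + 3980503*(-1/843) = 205275/356 - 3980503/843 = -1244012243/300108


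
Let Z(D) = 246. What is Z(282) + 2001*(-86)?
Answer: -171840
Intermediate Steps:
Z(282) + 2001*(-86) = 246 + 2001*(-86) = 246 - 172086 = -171840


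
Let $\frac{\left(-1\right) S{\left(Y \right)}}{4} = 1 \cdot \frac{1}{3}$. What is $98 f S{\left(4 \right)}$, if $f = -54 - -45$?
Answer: $1176$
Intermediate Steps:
$f = -9$ ($f = -54 + 45 = -9$)
$S{\left(Y \right)} = - \frac{4}{3}$ ($S{\left(Y \right)} = - 4 \cdot 1 \cdot \frac{1}{3} = \left(-4\right) \frac{1}{3} = - \frac{4}{3}$)
$98 f S{\left(4 \right)} = 98 \left(-9\right) \left(- \frac{4}{3}\right) = \left(-882\right) \left(- \frac{4}{3}\right) = 1176$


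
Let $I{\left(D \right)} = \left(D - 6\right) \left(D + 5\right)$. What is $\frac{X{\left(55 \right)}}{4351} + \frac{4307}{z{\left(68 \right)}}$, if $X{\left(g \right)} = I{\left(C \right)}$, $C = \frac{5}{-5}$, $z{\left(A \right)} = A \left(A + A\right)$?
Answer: $\frac{18480813}{40238048} \approx 0.45929$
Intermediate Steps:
$z{\left(A \right)} = 2 A^{2}$ ($z{\left(A \right)} = A 2 A = 2 A^{2}$)
$C = -1$ ($C = 5 \left(- \frac{1}{5}\right) = -1$)
$I{\left(D \right)} = \left(-6 + D\right) \left(5 + D\right)$
$X{\left(g \right)} = -28$ ($X{\left(g \right)} = -30 + \left(-1\right)^{2} - -1 = -30 + 1 + 1 = -28$)
$\frac{X{\left(55 \right)}}{4351} + \frac{4307}{z{\left(68 \right)}} = - \frac{28}{4351} + \frac{4307}{2 \cdot 68^{2}} = \left(-28\right) \frac{1}{4351} + \frac{4307}{2 \cdot 4624} = - \frac{28}{4351} + \frac{4307}{9248} = \frac{18480813}{40238048}$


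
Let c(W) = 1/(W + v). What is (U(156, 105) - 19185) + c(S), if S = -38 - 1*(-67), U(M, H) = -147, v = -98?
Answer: -1333909/69 ≈ -19332.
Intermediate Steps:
S = 29 (S = -38 + 67 = 29)
c(W) = 1/(-98 + W) (c(W) = 1/(W - 98) = 1/(-98 + W))
(U(156, 105) - 19185) + c(S) = (-147 - 19185) + 1/(-98 + 29) = -19332 + 1/(-69) = -19332 - 1/69 = -1333909/69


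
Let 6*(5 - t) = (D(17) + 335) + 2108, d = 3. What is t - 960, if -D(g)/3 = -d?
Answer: -4091/3 ≈ -1363.7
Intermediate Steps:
D(g) = 9 (D(g) = -(-3)*3 = -3*(-3) = 9)
t = -1211/3 (t = 5 - ((9 + 335) + 2108)/6 = 5 - (344 + 2108)/6 = 5 - ⅙*2452 = 5 - 1226/3 = -1211/3 ≈ -403.67)
t - 960 = -1211/3 - 960 = -4091/3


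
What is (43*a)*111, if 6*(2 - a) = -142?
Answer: 122507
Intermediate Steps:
a = 77/3 (a = 2 - ⅙*(-142) = 2 + 71/3 = 77/3 ≈ 25.667)
(43*a)*111 = (43*(77/3))*111 = (3311/3)*111 = 122507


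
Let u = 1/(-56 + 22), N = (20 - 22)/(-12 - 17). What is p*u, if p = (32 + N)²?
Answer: -432450/14297 ≈ -30.248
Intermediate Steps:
N = 2/29 (N = -2/(-29) = -2*(-1/29) = 2/29 ≈ 0.068966)
p = 864900/841 (p = (32 + 2/29)² = (930/29)² = 864900/841 ≈ 1028.4)
u = -1/34 (u = 1/(-34) = -1/34 ≈ -0.029412)
p*u = (864900/841)*(-1/34) = -432450/14297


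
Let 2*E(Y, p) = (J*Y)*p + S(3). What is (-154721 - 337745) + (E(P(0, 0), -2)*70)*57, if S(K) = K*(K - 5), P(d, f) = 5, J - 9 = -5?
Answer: -584236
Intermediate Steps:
J = 4 (J = 9 - 5 = 4)
S(K) = K*(-5 + K)
E(Y, p) = -3 + 2*Y*p (E(Y, p) = ((4*Y)*p + 3*(-5 + 3))/2 = (4*Y*p + 3*(-2))/2 = (4*Y*p - 6)/2 = (-6 + 4*Y*p)/2 = -3 + 2*Y*p)
(-154721 - 337745) + (E(P(0, 0), -2)*70)*57 = (-154721 - 337745) + ((-3 + 2*5*(-2))*70)*57 = -492466 + ((-3 - 20)*70)*57 = -492466 - 23*70*57 = -492466 - 1610*57 = -492466 - 91770 = -584236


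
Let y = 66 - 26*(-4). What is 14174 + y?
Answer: 14344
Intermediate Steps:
y = 170 (y = 66 + 104 = 170)
14174 + y = 14174 + 170 = 14344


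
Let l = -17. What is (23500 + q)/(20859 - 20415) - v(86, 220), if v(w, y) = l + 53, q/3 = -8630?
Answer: -9187/222 ≈ -41.383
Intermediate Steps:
q = -25890 (q = 3*(-8630) = -25890)
v(w, y) = 36 (v(w, y) = -17 + 53 = 36)
(23500 + q)/(20859 - 20415) - v(86, 220) = (23500 - 25890)/(20859 - 20415) - 1*36 = -2390/444 - 36 = -2390*1/444 - 36 = -1195/222 - 36 = -9187/222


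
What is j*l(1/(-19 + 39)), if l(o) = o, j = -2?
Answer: -1/10 ≈ -0.10000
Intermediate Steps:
j*l(1/(-19 + 39)) = -2/(-19 + 39) = -2/20 = -2*1/20 = -1/10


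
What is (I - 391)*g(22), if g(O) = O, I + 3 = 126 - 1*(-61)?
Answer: -4554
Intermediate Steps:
I = 184 (I = -3 + (126 - 1*(-61)) = -3 + (126 + 61) = -3 + 187 = 184)
(I - 391)*g(22) = (184 - 391)*22 = -207*22 = -4554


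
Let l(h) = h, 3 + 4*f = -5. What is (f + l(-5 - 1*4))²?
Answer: 121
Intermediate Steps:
f = -2 (f = -¾ + (¼)*(-5) = -¾ - 5/4 = -2)
(f + l(-5 - 1*4))² = (-2 + (-5 - 1*4))² = (-2 + (-5 - 4))² = (-2 - 9)² = (-11)² = 121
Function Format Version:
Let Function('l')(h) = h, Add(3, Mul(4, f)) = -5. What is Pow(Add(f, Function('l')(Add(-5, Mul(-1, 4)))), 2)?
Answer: 121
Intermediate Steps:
f = -2 (f = Add(Rational(-3, 4), Mul(Rational(1, 4), -5)) = Add(Rational(-3, 4), Rational(-5, 4)) = -2)
Pow(Add(f, Function('l')(Add(-5, Mul(-1, 4)))), 2) = Pow(Add(-2, Add(-5, Mul(-1, 4))), 2) = Pow(Add(-2, Add(-5, -4)), 2) = Pow(Add(-2, -9), 2) = Pow(-11, 2) = 121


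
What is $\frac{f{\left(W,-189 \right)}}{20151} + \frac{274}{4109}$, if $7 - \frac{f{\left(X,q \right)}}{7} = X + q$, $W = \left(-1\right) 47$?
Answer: $\frac{1390087}{9200051} \approx 0.1511$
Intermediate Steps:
$W = -47$
$f{\left(X,q \right)} = 49 - 7 X - 7 q$ ($f{\left(X,q \right)} = 49 - 7 \left(X + q\right) = 49 - \left(7 X + 7 q\right) = 49 - 7 X - 7 q$)
$\frac{f{\left(W,-189 \right)}}{20151} + \frac{274}{4109} = \frac{49 - -329 - -1323}{20151} + \frac{274}{4109} = \left(49 + 329 + 1323\right) \frac{1}{20151} + 274 \cdot \frac{1}{4109} = 1701 \cdot \frac{1}{20151} + \frac{274}{4109} = \frac{189}{2239} + \frac{274}{4109} = \frac{1390087}{9200051}$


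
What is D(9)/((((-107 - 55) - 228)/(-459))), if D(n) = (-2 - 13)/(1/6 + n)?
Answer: -1377/715 ≈ -1.9259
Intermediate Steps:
D(n) = -15/(⅙ + n)
D(9)/((((-107 - 55) - 228)/(-459))) = (-90/(1 + 6*9))/((((-107 - 55) - 228)/(-459))) = (-90/(1 + 54))/(((-162 - 228)*(-1/459))) = (-90/55)/((-390*(-1/459))) = (-90*1/55)/(130/153) = -18/11*153/130 = -1377/715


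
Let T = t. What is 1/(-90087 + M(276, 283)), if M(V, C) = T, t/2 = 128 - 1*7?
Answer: -1/89845 ≈ -1.1130e-5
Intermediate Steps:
t = 242 (t = 2*(128 - 1*7) = 2*(128 - 7) = 2*121 = 242)
T = 242
M(V, C) = 242
1/(-90087 + M(276, 283)) = 1/(-90087 + 242) = 1/(-89845) = -1/89845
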